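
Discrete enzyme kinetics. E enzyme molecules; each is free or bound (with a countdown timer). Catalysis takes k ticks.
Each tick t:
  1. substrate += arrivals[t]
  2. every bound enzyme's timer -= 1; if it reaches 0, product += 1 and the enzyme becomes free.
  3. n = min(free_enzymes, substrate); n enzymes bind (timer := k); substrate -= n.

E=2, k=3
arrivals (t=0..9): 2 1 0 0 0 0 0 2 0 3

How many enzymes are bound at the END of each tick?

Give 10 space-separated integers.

t=0: arr=2 -> substrate=0 bound=2 product=0
t=1: arr=1 -> substrate=1 bound=2 product=0
t=2: arr=0 -> substrate=1 bound=2 product=0
t=3: arr=0 -> substrate=0 bound=1 product=2
t=4: arr=0 -> substrate=0 bound=1 product=2
t=5: arr=0 -> substrate=0 bound=1 product=2
t=6: arr=0 -> substrate=0 bound=0 product=3
t=7: arr=2 -> substrate=0 bound=2 product=3
t=8: arr=0 -> substrate=0 bound=2 product=3
t=9: arr=3 -> substrate=3 bound=2 product=3

Answer: 2 2 2 1 1 1 0 2 2 2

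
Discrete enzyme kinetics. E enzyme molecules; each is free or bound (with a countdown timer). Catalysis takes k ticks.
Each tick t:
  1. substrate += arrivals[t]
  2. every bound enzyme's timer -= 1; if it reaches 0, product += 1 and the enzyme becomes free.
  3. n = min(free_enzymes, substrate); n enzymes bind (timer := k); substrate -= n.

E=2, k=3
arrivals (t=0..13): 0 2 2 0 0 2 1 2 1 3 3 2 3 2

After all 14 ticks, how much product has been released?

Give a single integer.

Answer: 8

Derivation:
t=0: arr=0 -> substrate=0 bound=0 product=0
t=1: arr=2 -> substrate=0 bound=2 product=0
t=2: arr=2 -> substrate=2 bound=2 product=0
t=3: arr=0 -> substrate=2 bound=2 product=0
t=4: arr=0 -> substrate=0 bound=2 product=2
t=5: arr=2 -> substrate=2 bound=2 product=2
t=6: arr=1 -> substrate=3 bound=2 product=2
t=7: arr=2 -> substrate=3 bound=2 product=4
t=8: arr=1 -> substrate=4 bound=2 product=4
t=9: arr=3 -> substrate=7 bound=2 product=4
t=10: arr=3 -> substrate=8 bound=2 product=6
t=11: arr=2 -> substrate=10 bound=2 product=6
t=12: arr=3 -> substrate=13 bound=2 product=6
t=13: arr=2 -> substrate=13 bound=2 product=8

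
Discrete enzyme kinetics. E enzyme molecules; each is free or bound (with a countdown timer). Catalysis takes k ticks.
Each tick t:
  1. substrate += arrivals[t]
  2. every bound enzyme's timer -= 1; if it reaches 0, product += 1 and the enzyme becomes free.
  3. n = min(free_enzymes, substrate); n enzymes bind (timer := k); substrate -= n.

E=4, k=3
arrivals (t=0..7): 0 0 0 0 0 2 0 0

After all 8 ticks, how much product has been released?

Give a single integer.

Answer: 0

Derivation:
t=0: arr=0 -> substrate=0 bound=0 product=0
t=1: arr=0 -> substrate=0 bound=0 product=0
t=2: arr=0 -> substrate=0 bound=0 product=0
t=3: arr=0 -> substrate=0 bound=0 product=0
t=4: arr=0 -> substrate=0 bound=0 product=0
t=5: arr=2 -> substrate=0 bound=2 product=0
t=6: arr=0 -> substrate=0 bound=2 product=0
t=7: arr=0 -> substrate=0 bound=2 product=0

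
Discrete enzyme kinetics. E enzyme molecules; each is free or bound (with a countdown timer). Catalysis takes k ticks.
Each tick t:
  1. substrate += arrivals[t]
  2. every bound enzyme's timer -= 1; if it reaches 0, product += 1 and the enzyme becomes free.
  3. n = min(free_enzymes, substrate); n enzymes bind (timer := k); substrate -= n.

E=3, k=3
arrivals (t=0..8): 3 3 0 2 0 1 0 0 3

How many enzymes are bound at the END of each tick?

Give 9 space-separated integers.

Answer: 3 3 3 3 3 3 3 3 3

Derivation:
t=0: arr=3 -> substrate=0 bound=3 product=0
t=1: arr=3 -> substrate=3 bound=3 product=0
t=2: arr=0 -> substrate=3 bound=3 product=0
t=3: arr=2 -> substrate=2 bound=3 product=3
t=4: arr=0 -> substrate=2 bound=3 product=3
t=5: arr=1 -> substrate=3 bound=3 product=3
t=6: arr=0 -> substrate=0 bound=3 product=6
t=7: arr=0 -> substrate=0 bound=3 product=6
t=8: arr=3 -> substrate=3 bound=3 product=6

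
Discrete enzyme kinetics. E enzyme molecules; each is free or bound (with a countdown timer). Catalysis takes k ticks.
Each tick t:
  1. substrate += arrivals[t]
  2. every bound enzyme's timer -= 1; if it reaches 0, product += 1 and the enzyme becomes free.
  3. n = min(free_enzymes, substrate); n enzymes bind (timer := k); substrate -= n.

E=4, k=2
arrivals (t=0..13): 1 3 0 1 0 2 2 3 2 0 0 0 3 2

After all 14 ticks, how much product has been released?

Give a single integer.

t=0: arr=1 -> substrate=0 bound=1 product=0
t=1: arr=3 -> substrate=0 bound=4 product=0
t=2: arr=0 -> substrate=0 bound=3 product=1
t=3: arr=1 -> substrate=0 bound=1 product=4
t=4: arr=0 -> substrate=0 bound=1 product=4
t=5: arr=2 -> substrate=0 bound=2 product=5
t=6: arr=2 -> substrate=0 bound=4 product=5
t=7: arr=3 -> substrate=1 bound=4 product=7
t=8: arr=2 -> substrate=1 bound=4 product=9
t=9: arr=0 -> substrate=0 bound=3 product=11
t=10: arr=0 -> substrate=0 bound=1 product=13
t=11: arr=0 -> substrate=0 bound=0 product=14
t=12: arr=3 -> substrate=0 bound=3 product=14
t=13: arr=2 -> substrate=1 bound=4 product=14

Answer: 14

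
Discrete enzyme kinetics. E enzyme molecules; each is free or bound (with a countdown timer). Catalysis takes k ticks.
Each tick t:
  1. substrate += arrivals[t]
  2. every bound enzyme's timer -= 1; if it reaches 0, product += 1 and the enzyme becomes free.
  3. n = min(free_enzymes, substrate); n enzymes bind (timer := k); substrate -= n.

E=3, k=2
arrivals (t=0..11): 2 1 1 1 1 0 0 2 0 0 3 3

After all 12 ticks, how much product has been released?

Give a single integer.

t=0: arr=2 -> substrate=0 bound=2 product=0
t=1: arr=1 -> substrate=0 bound=3 product=0
t=2: arr=1 -> substrate=0 bound=2 product=2
t=3: arr=1 -> substrate=0 bound=2 product=3
t=4: arr=1 -> substrate=0 bound=2 product=4
t=5: arr=0 -> substrate=0 bound=1 product=5
t=6: arr=0 -> substrate=0 bound=0 product=6
t=7: arr=2 -> substrate=0 bound=2 product=6
t=8: arr=0 -> substrate=0 bound=2 product=6
t=9: arr=0 -> substrate=0 bound=0 product=8
t=10: arr=3 -> substrate=0 bound=3 product=8
t=11: arr=3 -> substrate=3 bound=3 product=8

Answer: 8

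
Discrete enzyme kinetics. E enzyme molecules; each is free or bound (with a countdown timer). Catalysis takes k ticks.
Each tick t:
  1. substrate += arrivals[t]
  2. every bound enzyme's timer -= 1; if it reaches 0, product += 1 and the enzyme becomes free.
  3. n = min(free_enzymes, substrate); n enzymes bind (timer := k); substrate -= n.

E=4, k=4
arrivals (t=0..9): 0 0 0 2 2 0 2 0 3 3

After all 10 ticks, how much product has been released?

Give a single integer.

Answer: 4

Derivation:
t=0: arr=0 -> substrate=0 bound=0 product=0
t=1: arr=0 -> substrate=0 bound=0 product=0
t=2: arr=0 -> substrate=0 bound=0 product=0
t=3: arr=2 -> substrate=0 bound=2 product=0
t=4: arr=2 -> substrate=0 bound=4 product=0
t=5: arr=0 -> substrate=0 bound=4 product=0
t=6: arr=2 -> substrate=2 bound=4 product=0
t=7: arr=0 -> substrate=0 bound=4 product=2
t=8: arr=3 -> substrate=1 bound=4 product=4
t=9: arr=3 -> substrate=4 bound=4 product=4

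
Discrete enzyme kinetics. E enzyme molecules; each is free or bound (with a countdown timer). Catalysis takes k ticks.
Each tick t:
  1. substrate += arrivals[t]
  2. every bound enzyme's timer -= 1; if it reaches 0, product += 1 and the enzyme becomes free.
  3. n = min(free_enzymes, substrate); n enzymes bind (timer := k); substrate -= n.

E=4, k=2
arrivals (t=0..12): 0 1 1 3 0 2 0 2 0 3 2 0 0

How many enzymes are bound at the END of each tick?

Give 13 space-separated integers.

t=0: arr=0 -> substrate=0 bound=0 product=0
t=1: arr=1 -> substrate=0 bound=1 product=0
t=2: arr=1 -> substrate=0 bound=2 product=0
t=3: arr=3 -> substrate=0 bound=4 product=1
t=4: arr=0 -> substrate=0 bound=3 product=2
t=5: arr=2 -> substrate=0 bound=2 product=5
t=6: arr=0 -> substrate=0 bound=2 product=5
t=7: arr=2 -> substrate=0 bound=2 product=7
t=8: arr=0 -> substrate=0 bound=2 product=7
t=9: arr=3 -> substrate=0 bound=3 product=9
t=10: arr=2 -> substrate=1 bound=4 product=9
t=11: arr=0 -> substrate=0 bound=2 product=12
t=12: arr=0 -> substrate=0 bound=1 product=13

Answer: 0 1 2 4 3 2 2 2 2 3 4 2 1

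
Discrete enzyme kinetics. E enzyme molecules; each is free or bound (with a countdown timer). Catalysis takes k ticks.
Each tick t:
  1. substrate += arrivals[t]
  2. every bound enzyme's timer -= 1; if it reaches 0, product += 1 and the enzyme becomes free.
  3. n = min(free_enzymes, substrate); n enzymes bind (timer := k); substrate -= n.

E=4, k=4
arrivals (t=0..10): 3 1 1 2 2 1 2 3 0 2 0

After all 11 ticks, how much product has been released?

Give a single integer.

Answer: 8

Derivation:
t=0: arr=3 -> substrate=0 bound=3 product=0
t=1: arr=1 -> substrate=0 bound=4 product=0
t=2: arr=1 -> substrate=1 bound=4 product=0
t=3: arr=2 -> substrate=3 bound=4 product=0
t=4: arr=2 -> substrate=2 bound=4 product=3
t=5: arr=1 -> substrate=2 bound=4 product=4
t=6: arr=2 -> substrate=4 bound=4 product=4
t=7: arr=3 -> substrate=7 bound=4 product=4
t=8: arr=0 -> substrate=4 bound=4 product=7
t=9: arr=2 -> substrate=5 bound=4 product=8
t=10: arr=0 -> substrate=5 bound=4 product=8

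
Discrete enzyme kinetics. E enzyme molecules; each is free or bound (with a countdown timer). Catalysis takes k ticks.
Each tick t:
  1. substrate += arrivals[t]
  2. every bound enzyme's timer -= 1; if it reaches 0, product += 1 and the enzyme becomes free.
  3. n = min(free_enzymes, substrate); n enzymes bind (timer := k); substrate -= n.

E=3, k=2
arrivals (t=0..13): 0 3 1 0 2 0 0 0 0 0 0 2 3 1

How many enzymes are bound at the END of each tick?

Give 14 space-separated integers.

Answer: 0 3 3 1 3 2 0 0 0 0 0 2 3 3

Derivation:
t=0: arr=0 -> substrate=0 bound=0 product=0
t=1: arr=3 -> substrate=0 bound=3 product=0
t=2: arr=1 -> substrate=1 bound=3 product=0
t=3: arr=0 -> substrate=0 bound=1 product=3
t=4: arr=2 -> substrate=0 bound=3 product=3
t=5: arr=0 -> substrate=0 bound=2 product=4
t=6: arr=0 -> substrate=0 bound=0 product=6
t=7: arr=0 -> substrate=0 bound=0 product=6
t=8: arr=0 -> substrate=0 bound=0 product=6
t=9: arr=0 -> substrate=0 bound=0 product=6
t=10: arr=0 -> substrate=0 bound=0 product=6
t=11: arr=2 -> substrate=0 bound=2 product=6
t=12: arr=3 -> substrate=2 bound=3 product=6
t=13: arr=1 -> substrate=1 bound=3 product=8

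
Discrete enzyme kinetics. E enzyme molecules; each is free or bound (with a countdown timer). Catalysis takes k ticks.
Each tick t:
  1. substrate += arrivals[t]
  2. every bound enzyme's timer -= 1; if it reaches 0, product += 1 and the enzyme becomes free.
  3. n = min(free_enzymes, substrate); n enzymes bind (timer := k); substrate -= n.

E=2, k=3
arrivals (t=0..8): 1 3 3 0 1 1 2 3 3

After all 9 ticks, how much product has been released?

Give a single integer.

Answer: 4

Derivation:
t=0: arr=1 -> substrate=0 bound=1 product=0
t=1: arr=3 -> substrate=2 bound=2 product=0
t=2: arr=3 -> substrate=5 bound=2 product=0
t=3: arr=0 -> substrate=4 bound=2 product=1
t=4: arr=1 -> substrate=4 bound=2 product=2
t=5: arr=1 -> substrate=5 bound=2 product=2
t=6: arr=2 -> substrate=6 bound=2 product=3
t=7: arr=3 -> substrate=8 bound=2 product=4
t=8: arr=3 -> substrate=11 bound=2 product=4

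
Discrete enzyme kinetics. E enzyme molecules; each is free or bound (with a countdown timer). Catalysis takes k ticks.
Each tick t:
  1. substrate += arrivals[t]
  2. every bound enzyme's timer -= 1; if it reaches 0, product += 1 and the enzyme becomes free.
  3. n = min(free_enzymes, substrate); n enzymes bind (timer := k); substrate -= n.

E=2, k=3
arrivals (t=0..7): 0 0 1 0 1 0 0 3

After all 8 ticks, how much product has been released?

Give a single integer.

t=0: arr=0 -> substrate=0 bound=0 product=0
t=1: arr=0 -> substrate=0 bound=0 product=0
t=2: arr=1 -> substrate=0 bound=1 product=0
t=3: arr=0 -> substrate=0 bound=1 product=0
t=4: arr=1 -> substrate=0 bound=2 product=0
t=5: arr=0 -> substrate=0 bound=1 product=1
t=6: arr=0 -> substrate=0 bound=1 product=1
t=7: arr=3 -> substrate=1 bound=2 product=2

Answer: 2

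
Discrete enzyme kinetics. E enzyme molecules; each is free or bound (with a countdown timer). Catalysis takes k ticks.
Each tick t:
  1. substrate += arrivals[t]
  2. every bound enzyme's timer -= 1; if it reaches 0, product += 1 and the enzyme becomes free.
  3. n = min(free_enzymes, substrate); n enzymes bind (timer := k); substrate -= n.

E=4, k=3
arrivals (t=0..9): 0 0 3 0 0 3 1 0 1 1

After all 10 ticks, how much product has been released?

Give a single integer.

t=0: arr=0 -> substrate=0 bound=0 product=0
t=1: arr=0 -> substrate=0 bound=0 product=0
t=2: arr=3 -> substrate=0 bound=3 product=0
t=3: arr=0 -> substrate=0 bound=3 product=0
t=4: arr=0 -> substrate=0 bound=3 product=0
t=5: arr=3 -> substrate=0 bound=3 product=3
t=6: arr=1 -> substrate=0 bound=4 product=3
t=7: arr=0 -> substrate=0 bound=4 product=3
t=8: arr=1 -> substrate=0 bound=2 product=6
t=9: arr=1 -> substrate=0 bound=2 product=7

Answer: 7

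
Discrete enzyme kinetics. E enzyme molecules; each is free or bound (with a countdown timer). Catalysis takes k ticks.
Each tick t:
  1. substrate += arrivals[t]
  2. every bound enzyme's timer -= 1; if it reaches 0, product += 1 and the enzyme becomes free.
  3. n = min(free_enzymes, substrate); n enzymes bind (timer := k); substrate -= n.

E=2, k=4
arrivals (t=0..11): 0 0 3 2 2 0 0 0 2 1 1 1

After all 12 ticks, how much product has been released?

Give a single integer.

t=0: arr=0 -> substrate=0 bound=0 product=0
t=1: arr=0 -> substrate=0 bound=0 product=0
t=2: arr=3 -> substrate=1 bound=2 product=0
t=3: arr=2 -> substrate=3 bound=2 product=0
t=4: arr=2 -> substrate=5 bound=2 product=0
t=5: arr=0 -> substrate=5 bound=2 product=0
t=6: arr=0 -> substrate=3 bound=2 product=2
t=7: arr=0 -> substrate=3 bound=2 product=2
t=8: arr=2 -> substrate=5 bound=2 product=2
t=9: arr=1 -> substrate=6 bound=2 product=2
t=10: arr=1 -> substrate=5 bound=2 product=4
t=11: arr=1 -> substrate=6 bound=2 product=4

Answer: 4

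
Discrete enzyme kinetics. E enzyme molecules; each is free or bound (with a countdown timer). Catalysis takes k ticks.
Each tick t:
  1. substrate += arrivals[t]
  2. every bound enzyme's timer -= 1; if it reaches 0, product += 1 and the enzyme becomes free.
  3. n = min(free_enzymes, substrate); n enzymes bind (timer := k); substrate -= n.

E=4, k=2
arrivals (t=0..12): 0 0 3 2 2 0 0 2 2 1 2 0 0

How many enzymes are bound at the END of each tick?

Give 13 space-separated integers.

Answer: 0 0 3 4 4 3 0 2 4 3 3 2 0

Derivation:
t=0: arr=0 -> substrate=0 bound=0 product=0
t=1: arr=0 -> substrate=0 bound=0 product=0
t=2: arr=3 -> substrate=0 bound=3 product=0
t=3: arr=2 -> substrate=1 bound=4 product=0
t=4: arr=2 -> substrate=0 bound=4 product=3
t=5: arr=0 -> substrate=0 bound=3 product=4
t=6: arr=0 -> substrate=0 bound=0 product=7
t=7: arr=2 -> substrate=0 bound=2 product=7
t=8: arr=2 -> substrate=0 bound=4 product=7
t=9: arr=1 -> substrate=0 bound=3 product=9
t=10: arr=2 -> substrate=0 bound=3 product=11
t=11: arr=0 -> substrate=0 bound=2 product=12
t=12: arr=0 -> substrate=0 bound=0 product=14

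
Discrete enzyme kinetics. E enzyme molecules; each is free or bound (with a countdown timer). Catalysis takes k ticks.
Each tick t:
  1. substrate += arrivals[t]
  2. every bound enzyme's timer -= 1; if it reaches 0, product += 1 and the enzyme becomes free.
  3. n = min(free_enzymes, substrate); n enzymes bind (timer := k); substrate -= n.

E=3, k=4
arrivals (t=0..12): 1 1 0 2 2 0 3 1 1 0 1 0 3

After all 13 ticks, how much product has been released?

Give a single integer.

Answer: 7

Derivation:
t=0: arr=1 -> substrate=0 bound=1 product=0
t=1: arr=1 -> substrate=0 bound=2 product=0
t=2: arr=0 -> substrate=0 bound=2 product=0
t=3: arr=2 -> substrate=1 bound=3 product=0
t=4: arr=2 -> substrate=2 bound=3 product=1
t=5: arr=0 -> substrate=1 bound=3 product=2
t=6: arr=3 -> substrate=4 bound=3 product=2
t=7: arr=1 -> substrate=4 bound=3 product=3
t=8: arr=1 -> substrate=4 bound=3 product=4
t=9: arr=0 -> substrate=3 bound=3 product=5
t=10: arr=1 -> substrate=4 bound=3 product=5
t=11: arr=0 -> substrate=3 bound=3 product=6
t=12: arr=3 -> substrate=5 bound=3 product=7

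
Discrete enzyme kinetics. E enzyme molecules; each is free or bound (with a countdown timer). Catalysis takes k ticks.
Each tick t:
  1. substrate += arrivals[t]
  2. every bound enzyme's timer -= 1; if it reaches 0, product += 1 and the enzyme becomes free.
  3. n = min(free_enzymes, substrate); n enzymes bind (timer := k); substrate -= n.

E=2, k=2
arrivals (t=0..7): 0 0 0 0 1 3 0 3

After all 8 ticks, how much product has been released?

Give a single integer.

Answer: 2

Derivation:
t=0: arr=0 -> substrate=0 bound=0 product=0
t=1: arr=0 -> substrate=0 bound=0 product=0
t=2: arr=0 -> substrate=0 bound=0 product=0
t=3: arr=0 -> substrate=0 bound=0 product=0
t=4: arr=1 -> substrate=0 bound=1 product=0
t=5: arr=3 -> substrate=2 bound=2 product=0
t=6: arr=0 -> substrate=1 bound=2 product=1
t=7: arr=3 -> substrate=3 bound=2 product=2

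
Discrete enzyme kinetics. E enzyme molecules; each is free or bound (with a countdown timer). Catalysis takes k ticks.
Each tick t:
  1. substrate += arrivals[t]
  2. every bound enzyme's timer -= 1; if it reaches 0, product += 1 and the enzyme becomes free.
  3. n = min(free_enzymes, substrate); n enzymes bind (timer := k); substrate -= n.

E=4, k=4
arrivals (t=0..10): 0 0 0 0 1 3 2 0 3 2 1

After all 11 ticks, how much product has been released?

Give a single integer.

t=0: arr=0 -> substrate=0 bound=0 product=0
t=1: arr=0 -> substrate=0 bound=0 product=0
t=2: arr=0 -> substrate=0 bound=0 product=0
t=3: arr=0 -> substrate=0 bound=0 product=0
t=4: arr=1 -> substrate=0 bound=1 product=0
t=5: arr=3 -> substrate=0 bound=4 product=0
t=6: arr=2 -> substrate=2 bound=4 product=0
t=7: arr=0 -> substrate=2 bound=4 product=0
t=8: arr=3 -> substrate=4 bound=4 product=1
t=9: arr=2 -> substrate=3 bound=4 product=4
t=10: arr=1 -> substrate=4 bound=4 product=4

Answer: 4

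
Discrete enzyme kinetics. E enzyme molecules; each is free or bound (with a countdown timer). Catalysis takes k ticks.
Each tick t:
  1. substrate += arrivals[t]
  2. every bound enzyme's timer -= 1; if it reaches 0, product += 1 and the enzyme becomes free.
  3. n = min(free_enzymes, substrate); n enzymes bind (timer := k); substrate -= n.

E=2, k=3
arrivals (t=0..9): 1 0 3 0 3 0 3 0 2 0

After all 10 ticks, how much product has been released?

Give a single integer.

Answer: 5

Derivation:
t=0: arr=1 -> substrate=0 bound=1 product=0
t=1: arr=0 -> substrate=0 bound=1 product=0
t=2: arr=3 -> substrate=2 bound=2 product=0
t=3: arr=0 -> substrate=1 bound=2 product=1
t=4: arr=3 -> substrate=4 bound=2 product=1
t=5: arr=0 -> substrate=3 bound=2 product=2
t=6: arr=3 -> substrate=5 bound=2 product=3
t=7: arr=0 -> substrate=5 bound=2 product=3
t=8: arr=2 -> substrate=6 bound=2 product=4
t=9: arr=0 -> substrate=5 bound=2 product=5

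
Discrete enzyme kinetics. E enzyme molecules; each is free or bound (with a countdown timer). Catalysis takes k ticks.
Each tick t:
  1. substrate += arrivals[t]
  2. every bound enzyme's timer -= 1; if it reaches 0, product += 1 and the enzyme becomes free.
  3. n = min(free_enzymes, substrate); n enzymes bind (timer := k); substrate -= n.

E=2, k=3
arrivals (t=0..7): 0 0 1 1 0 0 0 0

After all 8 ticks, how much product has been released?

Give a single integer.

Answer: 2

Derivation:
t=0: arr=0 -> substrate=0 bound=0 product=0
t=1: arr=0 -> substrate=0 bound=0 product=0
t=2: arr=1 -> substrate=0 bound=1 product=0
t=3: arr=1 -> substrate=0 bound=2 product=0
t=4: arr=0 -> substrate=0 bound=2 product=0
t=5: arr=0 -> substrate=0 bound=1 product=1
t=6: arr=0 -> substrate=0 bound=0 product=2
t=7: arr=0 -> substrate=0 bound=0 product=2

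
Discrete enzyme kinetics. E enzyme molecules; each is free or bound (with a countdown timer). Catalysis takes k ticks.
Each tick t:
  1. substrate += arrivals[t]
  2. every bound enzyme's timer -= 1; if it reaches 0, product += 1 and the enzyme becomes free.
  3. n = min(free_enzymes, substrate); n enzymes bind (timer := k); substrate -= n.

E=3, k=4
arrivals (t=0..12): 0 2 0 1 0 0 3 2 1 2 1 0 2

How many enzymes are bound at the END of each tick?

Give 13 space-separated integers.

Answer: 0 2 2 3 3 1 3 3 3 3 3 3 3

Derivation:
t=0: arr=0 -> substrate=0 bound=0 product=0
t=1: arr=2 -> substrate=0 bound=2 product=0
t=2: arr=0 -> substrate=0 bound=2 product=0
t=3: arr=1 -> substrate=0 bound=3 product=0
t=4: arr=0 -> substrate=0 bound=3 product=0
t=5: arr=0 -> substrate=0 bound=1 product=2
t=6: arr=3 -> substrate=1 bound=3 product=2
t=7: arr=2 -> substrate=2 bound=3 product=3
t=8: arr=1 -> substrate=3 bound=3 product=3
t=9: arr=2 -> substrate=5 bound=3 product=3
t=10: arr=1 -> substrate=4 bound=3 product=5
t=11: arr=0 -> substrate=3 bound=3 product=6
t=12: arr=2 -> substrate=5 bound=3 product=6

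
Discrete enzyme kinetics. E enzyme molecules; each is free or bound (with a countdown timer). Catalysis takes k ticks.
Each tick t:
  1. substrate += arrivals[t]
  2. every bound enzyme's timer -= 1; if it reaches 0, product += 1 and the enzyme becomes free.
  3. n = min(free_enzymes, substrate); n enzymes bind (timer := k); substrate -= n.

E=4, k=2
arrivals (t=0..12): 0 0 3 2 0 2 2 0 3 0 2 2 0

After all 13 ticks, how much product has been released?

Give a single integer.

t=0: arr=0 -> substrate=0 bound=0 product=0
t=1: arr=0 -> substrate=0 bound=0 product=0
t=2: arr=3 -> substrate=0 bound=3 product=0
t=3: arr=2 -> substrate=1 bound=4 product=0
t=4: arr=0 -> substrate=0 bound=2 product=3
t=5: arr=2 -> substrate=0 bound=3 product=4
t=6: arr=2 -> substrate=0 bound=4 product=5
t=7: arr=0 -> substrate=0 bound=2 product=7
t=8: arr=3 -> substrate=0 bound=3 product=9
t=9: arr=0 -> substrate=0 bound=3 product=9
t=10: arr=2 -> substrate=0 bound=2 product=12
t=11: arr=2 -> substrate=0 bound=4 product=12
t=12: arr=0 -> substrate=0 bound=2 product=14

Answer: 14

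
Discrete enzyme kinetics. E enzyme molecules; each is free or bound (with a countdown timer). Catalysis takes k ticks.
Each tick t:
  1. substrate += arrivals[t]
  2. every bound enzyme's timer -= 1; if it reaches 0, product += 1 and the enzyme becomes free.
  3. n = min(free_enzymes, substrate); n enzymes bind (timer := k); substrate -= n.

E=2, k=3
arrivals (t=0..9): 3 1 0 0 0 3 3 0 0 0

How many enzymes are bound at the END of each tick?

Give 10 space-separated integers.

t=0: arr=3 -> substrate=1 bound=2 product=0
t=1: arr=1 -> substrate=2 bound=2 product=0
t=2: arr=0 -> substrate=2 bound=2 product=0
t=3: arr=0 -> substrate=0 bound=2 product=2
t=4: arr=0 -> substrate=0 bound=2 product=2
t=5: arr=3 -> substrate=3 bound=2 product=2
t=6: arr=3 -> substrate=4 bound=2 product=4
t=7: arr=0 -> substrate=4 bound=2 product=4
t=8: arr=0 -> substrate=4 bound=2 product=4
t=9: arr=0 -> substrate=2 bound=2 product=6

Answer: 2 2 2 2 2 2 2 2 2 2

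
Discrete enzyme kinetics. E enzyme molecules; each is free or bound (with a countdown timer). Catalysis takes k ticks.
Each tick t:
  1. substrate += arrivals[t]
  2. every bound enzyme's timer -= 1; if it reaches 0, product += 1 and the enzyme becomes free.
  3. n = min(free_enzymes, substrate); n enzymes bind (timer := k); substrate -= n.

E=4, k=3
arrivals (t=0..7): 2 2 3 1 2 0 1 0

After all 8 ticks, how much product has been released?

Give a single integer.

t=0: arr=2 -> substrate=0 bound=2 product=0
t=1: arr=2 -> substrate=0 bound=4 product=0
t=2: arr=3 -> substrate=3 bound=4 product=0
t=3: arr=1 -> substrate=2 bound=4 product=2
t=4: arr=2 -> substrate=2 bound=4 product=4
t=5: arr=0 -> substrate=2 bound=4 product=4
t=6: arr=1 -> substrate=1 bound=4 product=6
t=7: arr=0 -> substrate=0 bound=3 product=8

Answer: 8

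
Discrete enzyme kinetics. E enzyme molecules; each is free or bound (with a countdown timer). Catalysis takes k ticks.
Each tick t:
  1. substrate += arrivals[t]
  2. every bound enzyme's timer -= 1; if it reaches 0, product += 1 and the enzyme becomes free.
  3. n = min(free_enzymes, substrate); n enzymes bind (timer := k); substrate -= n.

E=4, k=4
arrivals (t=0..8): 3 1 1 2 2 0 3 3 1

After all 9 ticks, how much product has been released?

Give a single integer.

Answer: 7

Derivation:
t=0: arr=3 -> substrate=0 bound=3 product=0
t=1: arr=1 -> substrate=0 bound=4 product=0
t=2: arr=1 -> substrate=1 bound=4 product=0
t=3: arr=2 -> substrate=3 bound=4 product=0
t=4: arr=2 -> substrate=2 bound=4 product=3
t=5: arr=0 -> substrate=1 bound=4 product=4
t=6: arr=3 -> substrate=4 bound=4 product=4
t=7: arr=3 -> substrate=7 bound=4 product=4
t=8: arr=1 -> substrate=5 bound=4 product=7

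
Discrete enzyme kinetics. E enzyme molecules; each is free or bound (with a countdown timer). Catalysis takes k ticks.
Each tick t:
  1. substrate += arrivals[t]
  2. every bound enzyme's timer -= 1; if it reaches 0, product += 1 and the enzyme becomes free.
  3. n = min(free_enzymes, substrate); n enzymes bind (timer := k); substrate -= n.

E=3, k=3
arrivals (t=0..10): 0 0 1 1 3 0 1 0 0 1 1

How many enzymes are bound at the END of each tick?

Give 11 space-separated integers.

t=0: arr=0 -> substrate=0 bound=0 product=0
t=1: arr=0 -> substrate=0 bound=0 product=0
t=2: arr=1 -> substrate=0 bound=1 product=0
t=3: arr=1 -> substrate=0 bound=2 product=0
t=4: arr=3 -> substrate=2 bound=3 product=0
t=5: arr=0 -> substrate=1 bound=3 product=1
t=6: arr=1 -> substrate=1 bound=3 product=2
t=7: arr=0 -> substrate=0 bound=3 product=3
t=8: arr=0 -> substrate=0 bound=2 product=4
t=9: arr=1 -> substrate=0 bound=2 product=5
t=10: arr=1 -> substrate=0 bound=2 product=6

Answer: 0 0 1 2 3 3 3 3 2 2 2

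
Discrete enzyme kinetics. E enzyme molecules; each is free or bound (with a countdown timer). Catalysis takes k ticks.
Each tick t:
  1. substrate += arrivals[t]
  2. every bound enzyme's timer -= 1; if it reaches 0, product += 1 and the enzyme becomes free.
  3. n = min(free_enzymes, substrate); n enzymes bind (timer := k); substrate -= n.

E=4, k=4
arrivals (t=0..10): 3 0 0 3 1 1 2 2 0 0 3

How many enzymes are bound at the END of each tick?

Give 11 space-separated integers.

Answer: 3 3 3 4 4 4 4 4 4 4 4

Derivation:
t=0: arr=3 -> substrate=0 bound=3 product=0
t=1: arr=0 -> substrate=0 bound=3 product=0
t=2: arr=0 -> substrate=0 bound=3 product=0
t=3: arr=3 -> substrate=2 bound=4 product=0
t=4: arr=1 -> substrate=0 bound=4 product=3
t=5: arr=1 -> substrate=1 bound=4 product=3
t=6: arr=2 -> substrate=3 bound=4 product=3
t=7: arr=2 -> substrate=4 bound=4 product=4
t=8: arr=0 -> substrate=1 bound=4 product=7
t=9: arr=0 -> substrate=1 bound=4 product=7
t=10: arr=3 -> substrate=4 bound=4 product=7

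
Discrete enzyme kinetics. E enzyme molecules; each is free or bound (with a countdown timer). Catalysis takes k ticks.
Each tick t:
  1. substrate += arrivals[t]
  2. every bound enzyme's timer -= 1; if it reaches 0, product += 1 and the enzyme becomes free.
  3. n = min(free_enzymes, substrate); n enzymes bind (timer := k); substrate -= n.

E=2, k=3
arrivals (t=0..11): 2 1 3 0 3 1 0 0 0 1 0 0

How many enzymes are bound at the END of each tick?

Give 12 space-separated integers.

t=0: arr=2 -> substrate=0 bound=2 product=0
t=1: arr=1 -> substrate=1 bound=2 product=0
t=2: arr=3 -> substrate=4 bound=2 product=0
t=3: arr=0 -> substrate=2 bound=2 product=2
t=4: arr=3 -> substrate=5 bound=2 product=2
t=5: arr=1 -> substrate=6 bound=2 product=2
t=6: arr=0 -> substrate=4 bound=2 product=4
t=7: arr=0 -> substrate=4 bound=2 product=4
t=8: arr=0 -> substrate=4 bound=2 product=4
t=9: arr=1 -> substrate=3 bound=2 product=6
t=10: arr=0 -> substrate=3 bound=2 product=6
t=11: arr=0 -> substrate=3 bound=2 product=6

Answer: 2 2 2 2 2 2 2 2 2 2 2 2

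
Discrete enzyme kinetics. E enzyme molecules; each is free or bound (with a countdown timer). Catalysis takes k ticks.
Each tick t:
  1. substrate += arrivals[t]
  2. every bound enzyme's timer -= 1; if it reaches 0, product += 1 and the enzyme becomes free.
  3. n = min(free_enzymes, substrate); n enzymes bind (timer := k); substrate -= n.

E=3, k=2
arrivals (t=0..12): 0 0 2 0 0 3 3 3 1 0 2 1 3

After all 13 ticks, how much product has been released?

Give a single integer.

t=0: arr=0 -> substrate=0 bound=0 product=0
t=1: arr=0 -> substrate=0 bound=0 product=0
t=2: arr=2 -> substrate=0 bound=2 product=0
t=3: arr=0 -> substrate=0 bound=2 product=0
t=4: arr=0 -> substrate=0 bound=0 product=2
t=5: arr=3 -> substrate=0 bound=3 product=2
t=6: arr=3 -> substrate=3 bound=3 product=2
t=7: arr=3 -> substrate=3 bound=3 product=5
t=8: arr=1 -> substrate=4 bound=3 product=5
t=9: arr=0 -> substrate=1 bound=3 product=8
t=10: arr=2 -> substrate=3 bound=3 product=8
t=11: arr=1 -> substrate=1 bound=3 product=11
t=12: arr=3 -> substrate=4 bound=3 product=11

Answer: 11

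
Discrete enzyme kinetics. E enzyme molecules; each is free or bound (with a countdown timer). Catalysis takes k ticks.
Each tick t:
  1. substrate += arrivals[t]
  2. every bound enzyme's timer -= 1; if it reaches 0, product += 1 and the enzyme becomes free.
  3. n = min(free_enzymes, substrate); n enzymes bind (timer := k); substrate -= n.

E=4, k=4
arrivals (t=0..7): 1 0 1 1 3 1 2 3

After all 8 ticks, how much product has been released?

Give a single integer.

t=0: arr=1 -> substrate=0 bound=1 product=0
t=1: arr=0 -> substrate=0 bound=1 product=0
t=2: arr=1 -> substrate=0 bound=2 product=0
t=3: arr=1 -> substrate=0 bound=3 product=0
t=4: arr=3 -> substrate=1 bound=4 product=1
t=5: arr=1 -> substrate=2 bound=4 product=1
t=6: arr=2 -> substrate=3 bound=4 product=2
t=7: arr=3 -> substrate=5 bound=4 product=3

Answer: 3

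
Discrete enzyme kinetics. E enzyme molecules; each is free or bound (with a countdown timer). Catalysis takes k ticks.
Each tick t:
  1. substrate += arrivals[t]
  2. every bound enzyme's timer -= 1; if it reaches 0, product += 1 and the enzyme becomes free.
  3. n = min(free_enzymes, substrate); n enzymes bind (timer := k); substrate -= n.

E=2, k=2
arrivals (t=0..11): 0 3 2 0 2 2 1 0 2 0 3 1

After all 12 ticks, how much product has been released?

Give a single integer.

Answer: 10

Derivation:
t=0: arr=0 -> substrate=0 bound=0 product=0
t=1: arr=3 -> substrate=1 bound=2 product=0
t=2: arr=2 -> substrate=3 bound=2 product=0
t=3: arr=0 -> substrate=1 bound=2 product=2
t=4: arr=2 -> substrate=3 bound=2 product=2
t=5: arr=2 -> substrate=3 bound=2 product=4
t=6: arr=1 -> substrate=4 bound=2 product=4
t=7: arr=0 -> substrate=2 bound=2 product=6
t=8: arr=2 -> substrate=4 bound=2 product=6
t=9: arr=0 -> substrate=2 bound=2 product=8
t=10: arr=3 -> substrate=5 bound=2 product=8
t=11: arr=1 -> substrate=4 bound=2 product=10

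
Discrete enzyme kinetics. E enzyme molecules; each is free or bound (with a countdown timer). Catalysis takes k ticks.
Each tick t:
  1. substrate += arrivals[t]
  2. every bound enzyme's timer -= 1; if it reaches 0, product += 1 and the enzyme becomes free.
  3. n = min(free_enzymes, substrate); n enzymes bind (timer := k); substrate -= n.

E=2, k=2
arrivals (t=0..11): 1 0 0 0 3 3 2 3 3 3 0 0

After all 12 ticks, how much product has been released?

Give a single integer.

Answer: 7

Derivation:
t=0: arr=1 -> substrate=0 bound=1 product=0
t=1: arr=0 -> substrate=0 bound=1 product=0
t=2: arr=0 -> substrate=0 bound=0 product=1
t=3: arr=0 -> substrate=0 bound=0 product=1
t=4: arr=3 -> substrate=1 bound=2 product=1
t=5: arr=3 -> substrate=4 bound=2 product=1
t=6: arr=2 -> substrate=4 bound=2 product=3
t=7: arr=3 -> substrate=7 bound=2 product=3
t=8: arr=3 -> substrate=8 bound=2 product=5
t=9: arr=3 -> substrate=11 bound=2 product=5
t=10: arr=0 -> substrate=9 bound=2 product=7
t=11: arr=0 -> substrate=9 bound=2 product=7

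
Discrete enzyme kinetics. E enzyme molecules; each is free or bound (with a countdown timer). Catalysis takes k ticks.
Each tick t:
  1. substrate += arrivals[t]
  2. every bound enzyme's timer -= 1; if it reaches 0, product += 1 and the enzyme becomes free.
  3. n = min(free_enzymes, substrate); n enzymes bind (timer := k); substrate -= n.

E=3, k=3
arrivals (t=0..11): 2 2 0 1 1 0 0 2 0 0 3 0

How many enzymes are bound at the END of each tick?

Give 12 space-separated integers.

t=0: arr=2 -> substrate=0 bound=2 product=0
t=1: arr=2 -> substrate=1 bound=3 product=0
t=2: arr=0 -> substrate=1 bound=3 product=0
t=3: arr=1 -> substrate=0 bound=3 product=2
t=4: arr=1 -> substrate=0 bound=3 product=3
t=5: arr=0 -> substrate=0 bound=3 product=3
t=6: arr=0 -> substrate=0 bound=1 product=5
t=7: arr=2 -> substrate=0 bound=2 product=6
t=8: arr=0 -> substrate=0 bound=2 product=6
t=9: arr=0 -> substrate=0 bound=2 product=6
t=10: arr=3 -> substrate=0 bound=3 product=8
t=11: arr=0 -> substrate=0 bound=3 product=8

Answer: 2 3 3 3 3 3 1 2 2 2 3 3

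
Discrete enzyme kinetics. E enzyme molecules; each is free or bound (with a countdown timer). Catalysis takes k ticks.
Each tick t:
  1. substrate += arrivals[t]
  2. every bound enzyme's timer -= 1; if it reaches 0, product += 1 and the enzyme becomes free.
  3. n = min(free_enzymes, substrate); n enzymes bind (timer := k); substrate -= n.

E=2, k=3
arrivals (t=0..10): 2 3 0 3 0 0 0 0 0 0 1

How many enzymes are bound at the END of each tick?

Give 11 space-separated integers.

Answer: 2 2 2 2 2 2 2 2 2 2 2

Derivation:
t=0: arr=2 -> substrate=0 bound=2 product=0
t=1: arr=3 -> substrate=3 bound=2 product=0
t=2: arr=0 -> substrate=3 bound=2 product=0
t=3: arr=3 -> substrate=4 bound=2 product=2
t=4: arr=0 -> substrate=4 bound=2 product=2
t=5: arr=0 -> substrate=4 bound=2 product=2
t=6: arr=0 -> substrate=2 bound=2 product=4
t=7: arr=0 -> substrate=2 bound=2 product=4
t=8: arr=0 -> substrate=2 bound=2 product=4
t=9: arr=0 -> substrate=0 bound=2 product=6
t=10: arr=1 -> substrate=1 bound=2 product=6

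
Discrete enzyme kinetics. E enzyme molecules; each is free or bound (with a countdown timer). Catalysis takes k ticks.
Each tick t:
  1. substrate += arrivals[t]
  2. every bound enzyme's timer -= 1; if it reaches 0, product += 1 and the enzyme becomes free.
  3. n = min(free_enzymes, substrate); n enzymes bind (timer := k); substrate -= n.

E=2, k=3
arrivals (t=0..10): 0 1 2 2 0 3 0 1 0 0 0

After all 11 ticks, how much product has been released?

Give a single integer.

Answer: 5

Derivation:
t=0: arr=0 -> substrate=0 bound=0 product=0
t=1: arr=1 -> substrate=0 bound=1 product=0
t=2: arr=2 -> substrate=1 bound=2 product=0
t=3: arr=2 -> substrate=3 bound=2 product=0
t=4: arr=0 -> substrate=2 bound=2 product=1
t=5: arr=3 -> substrate=4 bound=2 product=2
t=6: arr=0 -> substrate=4 bound=2 product=2
t=7: arr=1 -> substrate=4 bound=2 product=3
t=8: arr=0 -> substrate=3 bound=2 product=4
t=9: arr=0 -> substrate=3 bound=2 product=4
t=10: arr=0 -> substrate=2 bound=2 product=5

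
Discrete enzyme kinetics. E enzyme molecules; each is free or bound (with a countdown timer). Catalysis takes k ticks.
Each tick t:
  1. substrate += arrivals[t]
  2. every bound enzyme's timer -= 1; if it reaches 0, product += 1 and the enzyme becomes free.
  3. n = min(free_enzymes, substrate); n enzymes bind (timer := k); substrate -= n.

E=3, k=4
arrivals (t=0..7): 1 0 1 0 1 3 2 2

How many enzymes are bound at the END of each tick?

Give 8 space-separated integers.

Answer: 1 1 2 2 2 3 3 3

Derivation:
t=0: arr=1 -> substrate=0 bound=1 product=0
t=1: arr=0 -> substrate=0 bound=1 product=0
t=2: arr=1 -> substrate=0 bound=2 product=0
t=3: arr=0 -> substrate=0 bound=2 product=0
t=4: arr=1 -> substrate=0 bound=2 product=1
t=5: arr=3 -> substrate=2 bound=3 product=1
t=6: arr=2 -> substrate=3 bound=3 product=2
t=7: arr=2 -> substrate=5 bound=3 product=2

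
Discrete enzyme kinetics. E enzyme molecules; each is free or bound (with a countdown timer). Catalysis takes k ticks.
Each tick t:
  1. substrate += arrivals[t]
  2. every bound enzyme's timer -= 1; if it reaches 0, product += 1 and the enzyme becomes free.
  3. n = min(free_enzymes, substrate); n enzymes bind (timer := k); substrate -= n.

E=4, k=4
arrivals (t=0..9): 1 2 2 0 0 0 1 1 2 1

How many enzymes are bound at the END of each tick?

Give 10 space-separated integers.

Answer: 1 3 4 4 4 2 2 3 4 4

Derivation:
t=0: arr=1 -> substrate=0 bound=1 product=0
t=1: arr=2 -> substrate=0 bound=3 product=0
t=2: arr=2 -> substrate=1 bound=4 product=0
t=3: arr=0 -> substrate=1 bound=4 product=0
t=4: arr=0 -> substrate=0 bound=4 product=1
t=5: arr=0 -> substrate=0 bound=2 product=3
t=6: arr=1 -> substrate=0 bound=2 product=4
t=7: arr=1 -> substrate=0 bound=3 product=4
t=8: arr=2 -> substrate=0 bound=4 product=5
t=9: arr=1 -> substrate=1 bound=4 product=5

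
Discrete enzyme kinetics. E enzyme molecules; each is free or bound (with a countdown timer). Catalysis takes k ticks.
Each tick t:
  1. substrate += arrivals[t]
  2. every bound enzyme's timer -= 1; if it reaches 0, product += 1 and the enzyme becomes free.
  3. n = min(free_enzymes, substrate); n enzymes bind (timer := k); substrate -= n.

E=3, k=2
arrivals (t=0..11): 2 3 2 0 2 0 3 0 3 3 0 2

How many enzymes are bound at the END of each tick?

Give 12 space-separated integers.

Answer: 2 3 3 3 3 3 3 3 3 3 3 3

Derivation:
t=0: arr=2 -> substrate=0 bound=2 product=0
t=1: arr=3 -> substrate=2 bound=3 product=0
t=2: arr=2 -> substrate=2 bound=3 product=2
t=3: arr=0 -> substrate=1 bound=3 product=3
t=4: arr=2 -> substrate=1 bound=3 product=5
t=5: arr=0 -> substrate=0 bound=3 product=6
t=6: arr=3 -> substrate=1 bound=3 product=8
t=7: arr=0 -> substrate=0 bound=3 product=9
t=8: arr=3 -> substrate=1 bound=3 product=11
t=9: arr=3 -> substrate=3 bound=3 product=12
t=10: arr=0 -> substrate=1 bound=3 product=14
t=11: arr=2 -> substrate=2 bound=3 product=15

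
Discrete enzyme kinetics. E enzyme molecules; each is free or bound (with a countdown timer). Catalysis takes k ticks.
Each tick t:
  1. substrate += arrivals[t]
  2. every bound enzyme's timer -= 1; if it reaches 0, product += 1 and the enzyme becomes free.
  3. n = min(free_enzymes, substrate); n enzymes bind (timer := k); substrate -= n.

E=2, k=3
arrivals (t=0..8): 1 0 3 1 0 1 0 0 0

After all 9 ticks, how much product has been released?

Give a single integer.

Answer: 4

Derivation:
t=0: arr=1 -> substrate=0 bound=1 product=0
t=1: arr=0 -> substrate=0 bound=1 product=0
t=2: arr=3 -> substrate=2 bound=2 product=0
t=3: arr=1 -> substrate=2 bound=2 product=1
t=4: arr=0 -> substrate=2 bound=2 product=1
t=5: arr=1 -> substrate=2 bound=2 product=2
t=6: arr=0 -> substrate=1 bound=2 product=3
t=7: arr=0 -> substrate=1 bound=2 product=3
t=8: arr=0 -> substrate=0 bound=2 product=4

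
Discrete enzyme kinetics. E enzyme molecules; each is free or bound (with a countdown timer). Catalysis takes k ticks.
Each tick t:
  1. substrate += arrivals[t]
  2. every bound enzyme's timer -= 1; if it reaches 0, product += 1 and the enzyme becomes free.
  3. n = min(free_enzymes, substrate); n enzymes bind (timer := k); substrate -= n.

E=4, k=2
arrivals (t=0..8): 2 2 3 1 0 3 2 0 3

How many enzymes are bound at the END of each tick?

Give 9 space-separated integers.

t=0: arr=2 -> substrate=0 bound=2 product=0
t=1: arr=2 -> substrate=0 bound=4 product=0
t=2: arr=3 -> substrate=1 bound=4 product=2
t=3: arr=1 -> substrate=0 bound=4 product=4
t=4: arr=0 -> substrate=0 bound=2 product=6
t=5: arr=3 -> substrate=0 bound=3 product=8
t=6: arr=2 -> substrate=1 bound=4 product=8
t=7: arr=0 -> substrate=0 bound=2 product=11
t=8: arr=3 -> substrate=0 bound=4 product=12

Answer: 2 4 4 4 2 3 4 2 4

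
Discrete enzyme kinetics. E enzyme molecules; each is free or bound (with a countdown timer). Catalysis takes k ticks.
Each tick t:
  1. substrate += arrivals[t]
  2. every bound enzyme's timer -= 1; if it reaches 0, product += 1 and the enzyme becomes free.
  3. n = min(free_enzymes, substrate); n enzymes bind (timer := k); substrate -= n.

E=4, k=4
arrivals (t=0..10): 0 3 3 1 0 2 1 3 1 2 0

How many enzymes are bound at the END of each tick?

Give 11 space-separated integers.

t=0: arr=0 -> substrate=0 bound=0 product=0
t=1: arr=3 -> substrate=0 bound=3 product=0
t=2: arr=3 -> substrate=2 bound=4 product=0
t=3: arr=1 -> substrate=3 bound=4 product=0
t=4: arr=0 -> substrate=3 bound=4 product=0
t=5: arr=2 -> substrate=2 bound=4 product=3
t=6: arr=1 -> substrate=2 bound=4 product=4
t=7: arr=3 -> substrate=5 bound=4 product=4
t=8: arr=1 -> substrate=6 bound=4 product=4
t=9: arr=2 -> substrate=5 bound=4 product=7
t=10: arr=0 -> substrate=4 bound=4 product=8

Answer: 0 3 4 4 4 4 4 4 4 4 4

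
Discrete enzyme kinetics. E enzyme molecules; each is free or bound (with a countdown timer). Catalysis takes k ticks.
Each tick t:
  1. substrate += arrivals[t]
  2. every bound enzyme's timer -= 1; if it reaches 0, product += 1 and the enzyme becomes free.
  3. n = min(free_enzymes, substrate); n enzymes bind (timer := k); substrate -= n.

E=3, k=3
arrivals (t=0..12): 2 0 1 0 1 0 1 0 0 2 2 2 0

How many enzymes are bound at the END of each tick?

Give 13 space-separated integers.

Answer: 2 2 3 1 2 1 2 1 1 2 3 3 3

Derivation:
t=0: arr=2 -> substrate=0 bound=2 product=0
t=1: arr=0 -> substrate=0 bound=2 product=0
t=2: arr=1 -> substrate=0 bound=3 product=0
t=3: arr=0 -> substrate=0 bound=1 product=2
t=4: arr=1 -> substrate=0 bound=2 product=2
t=5: arr=0 -> substrate=0 bound=1 product=3
t=6: arr=1 -> substrate=0 bound=2 product=3
t=7: arr=0 -> substrate=0 bound=1 product=4
t=8: arr=0 -> substrate=0 bound=1 product=4
t=9: arr=2 -> substrate=0 bound=2 product=5
t=10: arr=2 -> substrate=1 bound=3 product=5
t=11: arr=2 -> substrate=3 bound=3 product=5
t=12: arr=0 -> substrate=1 bound=3 product=7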